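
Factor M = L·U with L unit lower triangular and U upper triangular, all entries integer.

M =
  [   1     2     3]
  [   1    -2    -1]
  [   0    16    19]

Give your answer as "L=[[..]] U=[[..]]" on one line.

  row1 -= 1·row0 → [0,-4,-4]
  row2 -= 0·row0 → [0,16,19]
  row2 -= -4·row1 → [0,0,3]

L=[[1,0,0],[1,1,0],[0,-4,1]] U=[[1,2,3],[0,-4,-4],[0,0,3]]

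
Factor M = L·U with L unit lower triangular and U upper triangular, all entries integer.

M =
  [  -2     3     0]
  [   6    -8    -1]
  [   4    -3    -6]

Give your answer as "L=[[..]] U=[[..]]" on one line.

  row1 -= -3·row0 → [0,1,-1]
  row2 -= -2·row0 → [0,3,-6]
  row2 -= 3·row1 → [0,0,-3]

L=[[1,0,0],[-3,1,0],[-2,3,1]] U=[[-2,3,0],[0,1,-1],[0,0,-3]]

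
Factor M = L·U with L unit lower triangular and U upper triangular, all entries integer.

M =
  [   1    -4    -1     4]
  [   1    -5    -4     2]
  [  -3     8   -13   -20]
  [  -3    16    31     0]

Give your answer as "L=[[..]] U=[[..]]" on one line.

L=[[1,0,0,0],[1,1,0,0],[-3,4,1,0],[-3,-4,-4,1]] U=[[1,-4,-1,4],[0,-1,-3,-2],[0,0,-4,0],[0,0,0,4]]

  r1 -= 1·r0 → [0,-1,-3,-2]
  r2 -= -3·r0 → [0,-4,-16,-8]
  r3 -= -3·r0 → [0,4,28,12]
  r2 -= 4·r1 → [0,0,-4,0]
  r3 -= -4·r1 → [0,0,16,4]
  r3 -= -4·r2 → [0,0,0,4]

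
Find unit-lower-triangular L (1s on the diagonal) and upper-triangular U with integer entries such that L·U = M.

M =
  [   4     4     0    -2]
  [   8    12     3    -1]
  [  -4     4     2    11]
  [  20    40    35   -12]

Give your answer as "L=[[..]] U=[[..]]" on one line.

  row1 -= 2·row0 → [0,4,3,3]
  row2 -= -1·row0 → [0,8,2,9]
  row3 -= 5·row0 → [0,20,35,-2]
  row2 -= 2·row1 → [0,0,-4,3]
  row3 -= 5·row1 → [0,0,20,-17]
  row3 -= -5·row2 → [0,0,0,-2]

L=[[1,0,0,0],[2,1,0,0],[-1,2,1,0],[5,5,-5,1]] U=[[4,4,0,-2],[0,4,3,3],[0,0,-4,3],[0,0,0,-2]]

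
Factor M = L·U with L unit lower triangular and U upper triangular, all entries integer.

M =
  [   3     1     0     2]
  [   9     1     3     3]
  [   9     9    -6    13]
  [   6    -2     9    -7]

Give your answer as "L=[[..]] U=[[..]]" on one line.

  r1 -= 3·r0 → [0,-2,3,-3]
  r2 -= 3·r0 → [0,6,-6,7]
  r3 -= 2·r0 → [0,-4,9,-11]
  r2 -= -3·r1 → [0,0,3,-2]
  r3 -= 2·r1 → [0,0,3,-5]
  r3 -= 1·r2 → [0,0,0,-3]

L=[[1,0,0,0],[3,1,0,0],[3,-3,1,0],[2,2,1,1]] U=[[3,1,0,2],[0,-2,3,-3],[0,0,3,-2],[0,0,0,-3]]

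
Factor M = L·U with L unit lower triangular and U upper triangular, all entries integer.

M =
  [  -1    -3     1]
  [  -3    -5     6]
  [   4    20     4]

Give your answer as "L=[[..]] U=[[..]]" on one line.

  row1 -= 3·row0 → [0,4,3]
  row2 -= -4·row0 → [0,8,8]
  row2 -= 2·row1 → [0,0,2]

L=[[1,0,0],[3,1,0],[-4,2,1]] U=[[-1,-3,1],[0,4,3],[0,0,2]]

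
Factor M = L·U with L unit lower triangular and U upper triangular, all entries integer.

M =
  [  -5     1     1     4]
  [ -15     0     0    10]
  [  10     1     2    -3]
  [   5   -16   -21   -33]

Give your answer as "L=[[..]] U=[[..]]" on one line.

L=[[1,0,0,0],[3,1,0,0],[-2,-1,1,0],[-1,5,-5,1]] U=[[-5,1,1,4],[0,-3,-3,-2],[0,0,1,3],[0,0,0,-4]]

  row1 -= 3·row0 → [0,-3,-3,-2]
  row2 -= -2·row0 → [0,3,4,5]
  row3 -= -1·row0 → [0,-15,-20,-29]
  row2 -= -1·row1 → [0,0,1,3]
  row3 -= 5·row1 → [0,0,-5,-19]
  row3 -= -5·row2 → [0,0,0,-4]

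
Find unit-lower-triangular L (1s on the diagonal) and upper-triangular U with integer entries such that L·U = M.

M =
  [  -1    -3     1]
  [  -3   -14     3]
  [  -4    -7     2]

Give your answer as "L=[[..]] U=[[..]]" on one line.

L=[[1,0,0],[3,1,0],[4,-1,1]] U=[[-1,-3,1],[0,-5,0],[0,0,-2]]

  r1 -= 3·r0 → [0,-5,0]
  r2 -= 4·r0 → [0,5,-2]
  r2 -= -1·r1 → [0,0,-2]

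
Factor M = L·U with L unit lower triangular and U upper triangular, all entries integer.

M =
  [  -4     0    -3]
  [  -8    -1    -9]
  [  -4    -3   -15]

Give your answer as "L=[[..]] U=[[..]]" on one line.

  row1 -= 2·row0 → [0,-1,-3]
  row2 -= 1·row0 → [0,-3,-12]
  row2 -= 3·row1 → [0,0,-3]

L=[[1,0,0],[2,1,0],[1,3,1]] U=[[-4,0,-3],[0,-1,-3],[0,0,-3]]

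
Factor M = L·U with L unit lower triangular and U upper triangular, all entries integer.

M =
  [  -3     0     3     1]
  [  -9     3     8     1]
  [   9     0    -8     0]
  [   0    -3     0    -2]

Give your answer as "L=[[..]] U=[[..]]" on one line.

L=[[1,0,0,0],[3,1,0,0],[-3,0,1,0],[0,-1,-1,1]] U=[[-3,0,3,1],[0,3,-1,-2],[0,0,1,3],[0,0,0,-1]]

  R1 -= 3·R0 → [0,3,-1,-2]
  R2 -= -3·R0 → [0,0,1,3]
  R3 -= 0·R0 → [0,-3,0,-2]
  R2 -= 0·R1 → [0,0,1,3]
  R3 -= -1·R1 → [0,0,-1,-4]
  R3 -= -1·R2 → [0,0,0,-1]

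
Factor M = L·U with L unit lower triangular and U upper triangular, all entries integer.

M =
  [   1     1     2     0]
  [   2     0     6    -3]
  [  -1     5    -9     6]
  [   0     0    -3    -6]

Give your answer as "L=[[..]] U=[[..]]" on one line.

L=[[1,0,0,0],[2,1,0,0],[-1,-3,1,0],[0,0,3,1]] U=[[1,1,2,0],[0,-2,2,-3],[0,0,-1,-3],[0,0,0,3]]

  R1 -= 2·R0 → [0,-2,2,-3]
  R2 -= -1·R0 → [0,6,-7,6]
  R3 -= 0·R0 → [0,0,-3,-6]
  R2 -= -3·R1 → [0,0,-1,-3]
  R3 -= 0·R1 → [0,0,-3,-6]
  R3 -= 3·R2 → [0,0,0,3]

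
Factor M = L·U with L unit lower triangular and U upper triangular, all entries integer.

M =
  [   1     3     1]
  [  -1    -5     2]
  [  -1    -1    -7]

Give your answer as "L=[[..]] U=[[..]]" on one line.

  row1 -= -1·row0 → [0,-2,3]
  row2 -= -1·row0 → [0,2,-6]
  row2 -= -1·row1 → [0,0,-3]

L=[[1,0,0],[-1,1,0],[-1,-1,1]] U=[[1,3,1],[0,-2,3],[0,0,-3]]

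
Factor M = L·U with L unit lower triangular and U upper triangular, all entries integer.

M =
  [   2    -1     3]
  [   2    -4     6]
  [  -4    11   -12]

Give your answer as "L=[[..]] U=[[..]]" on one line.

  row1 -= 1·row0 → [0,-3,3]
  row2 -= -2·row0 → [0,9,-6]
  row2 -= -3·row1 → [0,0,3]

L=[[1,0,0],[1,1,0],[-2,-3,1]] U=[[2,-1,3],[0,-3,3],[0,0,3]]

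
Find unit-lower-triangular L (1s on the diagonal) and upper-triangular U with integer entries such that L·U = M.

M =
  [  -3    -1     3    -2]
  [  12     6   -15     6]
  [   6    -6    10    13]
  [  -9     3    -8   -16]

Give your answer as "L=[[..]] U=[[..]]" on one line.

  row1 -= -4·row0 → [0,2,-3,-2]
  row2 -= -2·row0 → [0,-8,16,9]
  row3 -= 3·row0 → [0,6,-17,-10]
  row2 -= -4·row1 → [0,0,4,1]
  row3 -= 3·row1 → [0,0,-8,-4]
  row3 -= -2·row2 → [0,0,0,-2]

L=[[1,0,0,0],[-4,1,0,0],[-2,-4,1,0],[3,3,-2,1]] U=[[-3,-1,3,-2],[0,2,-3,-2],[0,0,4,1],[0,0,0,-2]]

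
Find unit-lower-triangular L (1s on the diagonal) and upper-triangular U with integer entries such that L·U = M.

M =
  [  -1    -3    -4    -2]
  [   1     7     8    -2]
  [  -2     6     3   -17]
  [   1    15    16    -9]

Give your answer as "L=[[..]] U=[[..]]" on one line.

L=[[1,0,0,0],[-1,1,0,0],[2,3,1,0],[-1,3,0,1]] U=[[-1,-3,-4,-2],[0,4,4,-4],[0,0,-1,-1],[0,0,0,1]]

  r1 -= -1·r0 → [0,4,4,-4]
  r2 -= 2·r0 → [0,12,11,-13]
  r3 -= -1·r0 → [0,12,12,-11]
  r2 -= 3·r1 → [0,0,-1,-1]
  r3 -= 3·r1 → [0,0,0,1]
  r3 -= 0·r2 → [0,0,0,1]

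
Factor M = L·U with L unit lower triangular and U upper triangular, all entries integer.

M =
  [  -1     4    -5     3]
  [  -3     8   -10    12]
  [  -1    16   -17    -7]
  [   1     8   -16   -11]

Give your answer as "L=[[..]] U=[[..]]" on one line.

L=[[1,0,0,0],[3,1,0,0],[1,-3,1,0],[-1,-3,-2,1]] U=[[-1,4,-5,3],[0,-4,5,3],[0,0,3,-1],[0,0,0,-1]]

  R1 -= 3·R0 → [0,-4,5,3]
  R2 -= 1·R0 → [0,12,-12,-10]
  R3 -= -1·R0 → [0,12,-21,-8]
  R2 -= -3·R1 → [0,0,3,-1]
  R3 -= -3·R1 → [0,0,-6,1]
  R3 -= -2·R2 → [0,0,0,-1]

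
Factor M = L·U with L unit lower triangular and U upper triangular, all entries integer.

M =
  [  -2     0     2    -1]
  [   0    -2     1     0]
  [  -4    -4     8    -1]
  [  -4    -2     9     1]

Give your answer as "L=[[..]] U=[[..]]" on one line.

  R1 -= 0·R0 → [0,-2,1,0]
  R2 -= 2·R0 → [0,-4,4,1]
  R3 -= 2·R0 → [0,-2,5,3]
  R2 -= 2·R1 → [0,0,2,1]
  R3 -= 1·R1 → [0,0,4,3]
  R3 -= 2·R2 → [0,0,0,1]

L=[[1,0,0,0],[0,1,0,0],[2,2,1,0],[2,1,2,1]] U=[[-2,0,2,-1],[0,-2,1,0],[0,0,2,1],[0,0,0,1]]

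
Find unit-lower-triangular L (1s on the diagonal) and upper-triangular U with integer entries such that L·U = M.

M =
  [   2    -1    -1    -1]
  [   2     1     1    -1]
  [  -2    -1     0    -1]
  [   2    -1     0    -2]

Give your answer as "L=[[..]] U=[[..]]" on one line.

  R1 -= 1·R0 → [0,2,2,0]
  R2 -= -1·R0 → [0,-2,-1,-2]
  R3 -= 1·R0 → [0,0,1,-1]
  R2 -= -1·R1 → [0,0,1,-2]
  R3 -= 0·R1 → [0,0,1,-1]
  R3 -= 1·R2 → [0,0,0,1]

L=[[1,0,0,0],[1,1,0,0],[-1,-1,1,0],[1,0,1,1]] U=[[2,-1,-1,-1],[0,2,2,0],[0,0,1,-2],[0,0,0,1]]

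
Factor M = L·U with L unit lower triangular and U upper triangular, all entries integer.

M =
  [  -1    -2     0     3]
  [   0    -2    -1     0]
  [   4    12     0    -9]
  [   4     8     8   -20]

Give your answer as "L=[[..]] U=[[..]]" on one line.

L=[[1,0,0,0],[0,1,0,0],[-4,-2,1,0],[-4,0,-4,1]] U=[[-1,-2,0,3],[0,-2,-1,0],[0,0,-2,3],[0,0,0,4]]

  R1 -= 0·R0 → [0,-2,-1,0]
  R2 -= -4·R0 → [0,4,0,3]
  R3 -= -4·R0 → [0,0,8,-8]
  R2 -= -2·R1 → [0,0,-2,3]
  R3 -= 0·R1 → [0,0,8,-8]
  R3 -= -4·R2 → [0,0,0,4]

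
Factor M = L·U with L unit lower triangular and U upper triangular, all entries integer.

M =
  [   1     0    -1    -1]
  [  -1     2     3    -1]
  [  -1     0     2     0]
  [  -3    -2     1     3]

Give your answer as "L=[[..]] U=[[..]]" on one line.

L=[[1,0,0,0],[-1,1,0,0],[-1,0,1,0],[-3,-1,0,1]] U=[[1,0,-1,-1],[0,2,2,-2],[0,0,1,-1],[0,0,0,-2]]

  row1 -= -1·row0 → [0,2,2,-2]
  row2 -= -1·row0 → [0,0,1,-1]
  row3 -= -3·row0 → [0,-2,-2,0]
  row2 -= 0·row1 → [0,0,1,-1]
  row3 -= -1·row1 → [0,0,0,-2]
  row3 -= 0·row2 → [0,0,0,-2]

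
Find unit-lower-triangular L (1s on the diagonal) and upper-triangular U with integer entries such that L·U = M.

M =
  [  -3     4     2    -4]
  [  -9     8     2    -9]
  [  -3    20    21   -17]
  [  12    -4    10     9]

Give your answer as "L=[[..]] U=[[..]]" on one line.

  R1 -= 3·R0 → [0,-4,-4,3]
  R2 -= 1·R0 → [0,16,19,-13]
  R3 -= -4·R0 → [0,12,18,-7]
  R2 -= -4·R1 → [0,0,3,-1]
  R3 -= -3·R1 → [0,0,6,2]
  R3 -= 2·R2 → [0,0,0,4]

L=[[1,0,0,0],[3,1,0,0],[1,-4,1,0],[-4,-3,2,1]] U=[[-3,4,2,-4],[0,-4,-4,3],[0,0,3,-1],[0,0,0,4]]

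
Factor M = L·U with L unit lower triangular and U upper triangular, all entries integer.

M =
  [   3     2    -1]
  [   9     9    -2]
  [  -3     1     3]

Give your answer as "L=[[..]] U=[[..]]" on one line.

  row1 -= 3·row0 → [0,3,1]
  row2 -= -1·row0 → [0,3,2]
  row2 -= 1·row1 → [0,0,1]

L=[[1,0,0],[3,1,0],[-1,1,1]] U=[[3,2,-1],[0,3,1],[0,0,1]]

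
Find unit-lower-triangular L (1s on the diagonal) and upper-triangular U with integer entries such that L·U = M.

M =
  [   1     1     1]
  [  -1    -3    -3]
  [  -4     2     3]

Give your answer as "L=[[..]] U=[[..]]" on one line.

L=[[1,0,0],[-1,1,0],[-4,-3,1]] U=[[1,1,1],[0,-2,-2],[0,0,1]]

  r1 -= -1·r0 → [0,-2,-2]
  r2 -= -4·r0 → [0,6,7]
  r2 -= -3·r1 → [0,0,1]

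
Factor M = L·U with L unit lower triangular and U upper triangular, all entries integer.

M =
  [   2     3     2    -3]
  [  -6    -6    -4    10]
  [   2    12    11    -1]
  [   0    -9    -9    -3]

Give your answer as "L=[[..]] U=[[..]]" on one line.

  r1 -= -3·r0 → [0,3,2,1]
  r2 -= 1·r0 → [0,9,9,2]
  r3 -= 0·r0 → [0,-9,-9,-3]
  r2 -= 3·r1 → [0,0,3,-1]
  r3 -= -3·r1 → [0,0,-3,0]
  r3 -= -1·r2 → [0,0,0,-1]

L=[[1,0,0,0],[-3,1,0,0],[1,3,1,0],[0,-3,-1,1]] U=[[2,3,2,-3],[0,3,2,1],[0,0,3,-1],[0,0,0,-1]]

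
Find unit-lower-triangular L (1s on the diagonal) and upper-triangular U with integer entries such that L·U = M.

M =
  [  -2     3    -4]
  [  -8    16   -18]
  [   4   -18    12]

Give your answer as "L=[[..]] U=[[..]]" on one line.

  r1 -= 4·r0 → [0,4,-2]
  r2 -= -2·r0 → [0,-12,4]
  r2 -= -3·r1 → [0,0,-2]

L=[[1,0,0],[4,1,0],[-2,-3,1]] U=[[-2,3,-4],[0,4,-2],[0,0,-2]]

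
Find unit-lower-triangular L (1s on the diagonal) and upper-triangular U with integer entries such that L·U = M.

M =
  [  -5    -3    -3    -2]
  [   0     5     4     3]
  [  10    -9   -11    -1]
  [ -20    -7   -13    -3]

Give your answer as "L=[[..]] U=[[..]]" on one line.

L=[[1,0,0,0],[0,1,0,0],[-2,-3,1,0],[4,1,1,1]] U=[[-5,-3,-3,-2],[0,5,4,3],[0,0,-5,4],[0,0,0,-2]]

  R1 -= 0·R0 → [0,5,4,3]
  R2 -= -2·R0 → [0,-15,-17,-5]
  R3 -= 4·R0 → [0,5,-1,5]
  R2 -= -3·R1 → [0,0,-5,4]
  R3 -= 1·R1 → [0,0,-5,2]
  R3 -= 1·R2 → [0,0,0,-2]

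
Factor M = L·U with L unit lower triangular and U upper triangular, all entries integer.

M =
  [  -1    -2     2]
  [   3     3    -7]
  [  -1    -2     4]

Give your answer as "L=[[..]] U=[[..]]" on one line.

L=[[1,0,0],[-3,1,0],[1,0,1]] U=[[-1,-2,2],[0,-3,-1],[0,0,2]]

  R1 -= -3·R0 → [0,-3,-1]
  R2 -= 1·R0 → [0,0,2]
  R2 -= 0·R1 → [0,0,2]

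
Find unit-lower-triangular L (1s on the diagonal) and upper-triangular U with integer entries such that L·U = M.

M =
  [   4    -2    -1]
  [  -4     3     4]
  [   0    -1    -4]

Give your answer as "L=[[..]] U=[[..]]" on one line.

L=[[1,0,0],[-1,1,0],[0,-1,1]] U=[[4,-2,-1],[0,1,3],[0,0,-1]]

  row1 -= -1·row0 → [0,1,3]
  row2 -= 0·row0 → [0,-1,-4]
  row2 -= -1·row1 → [0,0,-1]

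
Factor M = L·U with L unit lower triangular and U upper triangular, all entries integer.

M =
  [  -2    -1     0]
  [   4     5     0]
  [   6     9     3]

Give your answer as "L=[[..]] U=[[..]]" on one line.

L=[[1,0,0],[-2,1,0],[-3,2,1]] U=[[-2,-1,0],[0,3,0],[0,0,3]]

  row1 -= -2·row0 → [0,3,0]
  row2 -= -3·row0 → [0,6,3]
  row2 -= 2·row1 → [0,0,3]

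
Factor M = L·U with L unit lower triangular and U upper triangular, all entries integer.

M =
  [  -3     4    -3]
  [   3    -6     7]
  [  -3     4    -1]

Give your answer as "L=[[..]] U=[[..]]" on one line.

  R1 -= -1·R0 → [0,-2,4]
  R2 -= 1·R0 → [0,0,2]
  R2 -= 0·R1 → [0,0,2]

L=[[1,0,0],[-1,1,0],[1,0,1]] U=[[-3,4,-3],[0,-2,4],[0,0,2]]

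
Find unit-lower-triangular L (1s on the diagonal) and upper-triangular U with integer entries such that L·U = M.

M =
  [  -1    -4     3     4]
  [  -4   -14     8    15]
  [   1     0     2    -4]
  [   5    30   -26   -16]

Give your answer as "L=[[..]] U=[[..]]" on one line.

  R1 -= 4·R0 → [0,2,-4,-1]
  R2 -= -1·R0 → [0,-4,5,0]
  R3 -= -5·R0 → [0,10,-11,4]
  R2 -= -2·R1 → [0,0,-3,-2]
  R3 -= 5·R1 → [0,0,9,9]
  R3 -= -3·R2 → [0,0,0,3]

L=[[1,0,0,0],[4,1,0,0],[-1,-2,1,0],[-5,5,-3,1]] U=[[-1,-4,3,4],[0,2,-4,-1],[0,0,-3,-2],[0,0,0,3]]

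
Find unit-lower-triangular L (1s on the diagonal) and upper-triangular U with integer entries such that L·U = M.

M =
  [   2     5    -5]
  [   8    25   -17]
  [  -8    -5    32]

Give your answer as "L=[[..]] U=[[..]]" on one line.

L=[[1,0,0],[4,1,0],[-4,3,1]] U=[[2,5,-5],[0,5,3],[0,0,3]]

  r1 -= 4·r0 → [0,5,3]
  r2 -= -4·r0 → [0,15,12]
  r2 -= 3·r1 → [0,0,3]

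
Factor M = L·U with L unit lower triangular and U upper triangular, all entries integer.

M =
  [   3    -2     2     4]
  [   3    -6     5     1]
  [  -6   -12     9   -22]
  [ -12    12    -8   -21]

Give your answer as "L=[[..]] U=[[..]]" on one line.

L=[[1,0,0,0],[1,1,0,0],[-2,4,1,0],[-4,-1,3,1]] U=[[3,-2,2,4],[0,-4,3,-3],[0,0,1,-2],[0,0,0,-2]]

  R1 -= 1·R0 → [0,-4,3,-3]
  R2 -= -2·R0 → [0,-16,13,-14]
  R3 -= -4·R0 → [0,4,0,-5]
  R2 -= 4·R1 → [0,0,1,-2]
  R3 -= -1·R1 → [0,0,3,-8]
  R3 -= 3·R2 → [0,0,0,-2]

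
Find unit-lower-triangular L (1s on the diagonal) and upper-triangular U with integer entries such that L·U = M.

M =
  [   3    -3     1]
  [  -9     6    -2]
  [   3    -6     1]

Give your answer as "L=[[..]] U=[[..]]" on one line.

  r1 -= -3·r0 → [0,-3,1]
  r2 -= 1·r0 → [0,-3,0]
  r2 -= 1·r1 → [0,0,-1]

L=[[1,0,0],[-3,1,0],[1,1,1]] U=[[3,-3,1],[0,-3,1],[0,0,-1]]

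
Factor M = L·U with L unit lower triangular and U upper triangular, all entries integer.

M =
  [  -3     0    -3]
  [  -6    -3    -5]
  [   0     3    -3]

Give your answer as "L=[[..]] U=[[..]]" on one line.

  R1 -= 2·R0 → [0,-3,1]
  R2 -= 0·R0 → [0,3,-3]
  R2 -= -1·R1 → [0,0,-2]

L=[[1,0,0],[2,1,0],[0,-1,1]] U=[[-3,0,-3],[0,-3,1],[0,0,-2]]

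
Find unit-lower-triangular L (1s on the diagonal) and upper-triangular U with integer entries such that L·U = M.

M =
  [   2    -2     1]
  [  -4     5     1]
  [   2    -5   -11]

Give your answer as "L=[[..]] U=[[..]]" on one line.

L=[[1,0,0],[-2,1,0],[1,-3,1]] U=[[2,-2,1],[0,1,3],[0,0,-3]]

  r1 -= -2·r0 → [0,1,3]
  r2 -= 1·r0 → [0,-3,-12]
  r2 -= -3·r1 → [0,0,-3]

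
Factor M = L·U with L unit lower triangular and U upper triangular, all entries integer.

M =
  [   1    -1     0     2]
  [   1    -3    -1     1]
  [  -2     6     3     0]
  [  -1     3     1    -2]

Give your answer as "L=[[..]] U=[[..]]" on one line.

L=[[1,0,0,0],[1,1,0,0],[-2,-2,1,0],[-1,-1,0,1]] U=[[1,-1,0,2],[0,-2,-1,-1],[0,0,1,2],[0,0,0,-1]]

  r1 -= 1·r0 → [0,-2,-1,-1]
  r2 -= -2·r0 → [0,4,3,4]
  r3 -= -1·r0 → [0,2,1,0]
  r2 -= -2·r1 → [0,0,1,2]
  r3 -= -1·r1 → [0,0,0,-1]
  r3 -= 0·r2 → [0,0,0,-1]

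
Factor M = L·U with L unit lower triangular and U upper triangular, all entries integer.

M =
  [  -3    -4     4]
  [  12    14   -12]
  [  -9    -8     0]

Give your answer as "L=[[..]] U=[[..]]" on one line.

  R1 -= -4·R0 → [0,-2,4]
  R2 -= 3·R0 → [0,4,-12]
  R2 -= -2·R1 → [0,0,-4]

L=[[1,0,0],[-4,1,0],[3,-2,1]] U=[[-3,-4,4],[0,-2,4],[0,0,-4]]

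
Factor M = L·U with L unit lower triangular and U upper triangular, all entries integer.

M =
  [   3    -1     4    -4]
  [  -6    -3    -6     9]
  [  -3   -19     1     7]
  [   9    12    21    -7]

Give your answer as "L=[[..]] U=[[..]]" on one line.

  R1 -= -2·R0 → [0,-5,2,1]
  R2 -= -1·R0 → [0,-20,5,3]
  R3 -= 3·R0 → [0,15,9,5]
  R2 -= 4·R1 → [0,0,-3,-1]
  R3 -= -3·R1 → [0,0,15,8]
  R3 -= -5·R2 → [0,0,0,3]

L=[[1,0,0,0],[-2,1,0,0],[-1,4,1,0],[3,-3,-5,1]] U=[[3,-1,4,-4],[0,-5,2,1],[0,0,-3,-1],[0,0,0,3]]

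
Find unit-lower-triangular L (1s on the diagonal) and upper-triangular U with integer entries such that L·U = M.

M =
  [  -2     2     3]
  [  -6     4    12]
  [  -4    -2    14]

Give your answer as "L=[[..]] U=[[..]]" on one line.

L=[[1,0,0],[3,1,0],[2,3,1]] U=[[-2,2,3],[0,-2,3],[0,0,-1]]

  row1 -= 3·row0 → [0,-2,3]
  row2 -= 2·row0 → [0,-6,8]
  row2 -= 3·row1 → [0,0,-1]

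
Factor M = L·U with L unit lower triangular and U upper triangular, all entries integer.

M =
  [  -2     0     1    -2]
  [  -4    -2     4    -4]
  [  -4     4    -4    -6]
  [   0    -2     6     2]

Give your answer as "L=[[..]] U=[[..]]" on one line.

L=[[1,0,0,0],[2,1,0,0],[2,-2,1,0],[0,1,-2,1]] U=[[-2,0,1,-2],[0,-2,2,0],[0,0,-2,-2],[0,0,0,-2]]

  row1 -= 2·row0 → [0,-2,2,0]
  row2 -= 2·row0 → [0,4,-6,-2]
  row3 -= 0·row0 → [0,-2,6,2]
  row2 -= -2·row1 → [0,0,-2,-2]
  row3 -= 1·row1 → [0,0,4,2]
  row3 -= -2·row2 → [0,0,0,-2]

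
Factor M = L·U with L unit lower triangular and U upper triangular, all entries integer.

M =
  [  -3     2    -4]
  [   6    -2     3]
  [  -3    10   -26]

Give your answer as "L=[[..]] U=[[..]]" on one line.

L=[[1,0,0],[-2,1,0],[1,4,1]] U=[[-3,2,-4],[0,2,-5],[0,0,-2]]

  r1 -= -2·r0 → [0,2,-5]
  r2 -= 1·r0 → [0,8,-22]
  r2 -= 4·r1 → [0,0,-2]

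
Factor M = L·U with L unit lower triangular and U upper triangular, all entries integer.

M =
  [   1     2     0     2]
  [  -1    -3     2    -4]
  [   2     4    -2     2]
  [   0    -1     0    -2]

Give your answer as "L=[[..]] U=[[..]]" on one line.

  R1 -= -1·R0 → [0,-1,2,-2]
  R2 -= 2·R0 → [0,0,-2,-2]
  R3 -= 0·R0 → [0,-1,0,-2]
  R2 -= 0·R1 → [0,0,-2,-2]
  R3 -= 1·R1 → [0,0,-2,0]
  R3 -= 1·R2 → [0,0,0,2]

L=[[1,0,0,0],[-1,1,0,0],[2,0,1,0],[0,1,1,1]] U=[[1,2,0,2],[0,-1,2,-2],[0,0,-2,-2],[0,0,0,2]]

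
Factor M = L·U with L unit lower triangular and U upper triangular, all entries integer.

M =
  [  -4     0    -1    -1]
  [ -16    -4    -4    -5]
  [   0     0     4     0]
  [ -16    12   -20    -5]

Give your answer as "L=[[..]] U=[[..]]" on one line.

  row1 -= 4·row0 → [0,-4,0,-1]
  row2 -= 0·row0 → [0,0,4,0]
  row3 -= 4·row0 → [0,12,-16,-1]
  row2 -= 0·row1 → [0,0,4,0]
  row3 -= -3·row1 → [0,0,-16,-4]
  row3 -= -4·row2 → [0,0,0,-4]

L=[[1,0,0,0],[4,1,0,0],[0,0,1,0],[4,-3,-4,1]] U=[[-4,0,-1,-1],[0,-4,0,-1],[0,0,4,0],[0,0,0,-4]]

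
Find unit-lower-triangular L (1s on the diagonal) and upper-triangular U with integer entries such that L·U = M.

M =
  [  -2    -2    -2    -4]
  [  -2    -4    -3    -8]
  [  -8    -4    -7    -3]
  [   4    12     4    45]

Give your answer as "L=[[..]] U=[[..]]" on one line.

  R1 -= 1·R0 → [0,-2,-1,-4]
  R2 -= 4·R0 → [0,4,1,13]
  R3 -= -2·R0 → [0,8,0,37]
  R2 -= -2·R1 → [0,0,-1,5]
  R3 -= -4·R1 → [0,0,-4,21]
  R3 -= 4·R2 → [0,0,0,1]

L=[[1,0,0,0],[1,1,0,0],[4,-2,1,0],[-2,-4,4,1]] U=[[-2,-2,-2,-4],[0,-2,-1,-4],[0,0,-1,5],[0,0,0,1]]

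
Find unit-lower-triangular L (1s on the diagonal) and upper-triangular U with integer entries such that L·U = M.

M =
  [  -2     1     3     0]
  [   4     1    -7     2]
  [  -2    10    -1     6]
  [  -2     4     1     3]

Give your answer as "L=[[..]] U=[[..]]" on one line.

L=[[1,0,0,0],[-2,1,0,0],[1,3,1,0],[1,1,1,1]] U=[[-2,1,3,0],[0,3,-1,2],[0,0,-1,0],[0,0,0,1]]

  R1 -= -2·R0 → [0,3,-1,2]
  R2 -= 1·R0 → [0,9,-4,6]
  R3 -= 1·R0 → [0,3,-2,3]
  R2 -= 3·R1 → [0,0,-1,0]
  R3 -= 1·R1 → [0,0,-1,1]
  R3 -= 1·R2 → [0,0,0,1]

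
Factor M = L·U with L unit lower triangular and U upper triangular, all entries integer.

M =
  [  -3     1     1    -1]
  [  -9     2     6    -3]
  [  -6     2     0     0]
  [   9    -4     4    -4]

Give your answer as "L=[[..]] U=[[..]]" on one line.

  r1 -= 3·r0 → [0,-1,3,0]
  r2 -= 2·r0 → [0,0,-2,2]
  r3 -= -3·r0 → [0,-1,7,-7]
  r2 -= 0·r1 → [0,0,-2,2]
  r3 -= 1·r1 → [0,0,4,-7]
  r3 -= -2·r2 → [0,0,0,-3]

L=[[1,0,0,0],[3,1,0,0],[2,0,1,0],[-3,1,-2,1]] U=[[-3,1,1,-1],[0,-1,3,0],[0,0,-2,2],[0,0,0,-3]]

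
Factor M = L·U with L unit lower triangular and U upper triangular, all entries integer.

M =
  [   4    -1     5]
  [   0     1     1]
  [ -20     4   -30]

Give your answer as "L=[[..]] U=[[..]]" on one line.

  r1 -= 0·r0 → [0,1,1]
  r2 -= -5·r0 → [0,-1,-5]
  r2 -= -1·r1 → [0,0,-4]

L=[[1,0,0],[0,1,0],[-5,-1,1]] U=[[4,-1,5],[0,1,1],[0,0,-4]]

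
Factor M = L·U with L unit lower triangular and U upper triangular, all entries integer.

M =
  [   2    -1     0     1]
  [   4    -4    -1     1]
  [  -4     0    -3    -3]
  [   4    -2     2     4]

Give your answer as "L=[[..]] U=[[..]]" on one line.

  r1 -= 2·r0 → [0,-2,-1,-1]
  r2 -= -2·r0 → [0,-2,-3,-1]
  r3 -= 2·r0 → [0,0,2,2]
  r2 -= 1·r1 → [0,0,-2,0]
  r3 -= 0·r1 → [0,0,2,2]
  r3 -= -1·r2 → [0,0,0,2]

L=[[1,0,0,0],[2,1,0,0],[-2,1,1,0],[2,0,-1,1]] U=[[2,-1,0,1],[0,-2,-1,-1],[0,0,-2,0],[0,0,0,2]]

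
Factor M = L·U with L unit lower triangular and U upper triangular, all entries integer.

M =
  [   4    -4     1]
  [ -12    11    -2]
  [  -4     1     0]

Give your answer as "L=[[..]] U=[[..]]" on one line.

  r1 -= -3·r0 → [0,-1,1]
  r2 -= -1·r0 → [0,-3,1]
  r2 -= 3·r1 → [0,0,-2]

L=[[1,0,0],[-3,1,0],[-1,3,1]] U=[[4,-4,1],[0,-1,1],[0,0,-2]]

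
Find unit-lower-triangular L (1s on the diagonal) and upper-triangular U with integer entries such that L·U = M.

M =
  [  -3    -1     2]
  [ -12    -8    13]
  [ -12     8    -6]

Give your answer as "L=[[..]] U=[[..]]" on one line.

L=[[1,0,0],[4,1,0],[4,-3,1]] U=[[-3,-1,2],[0,-4,5],[0,0,1]]

  R1 -= 4·R0 → [0,-4,5]
  R2 -= 4·R0 → [0,12,-14]
  R2 -= -3·R1 → [0,0,1]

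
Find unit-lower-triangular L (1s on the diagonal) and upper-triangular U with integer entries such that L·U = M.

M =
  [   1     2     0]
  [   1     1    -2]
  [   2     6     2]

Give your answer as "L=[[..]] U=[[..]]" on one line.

  r1 -= 1·r0 → [0,-1,-2]
  r2 -= 2·r0 → [0,2,2]
  r2 -= -2·r1 → [0,0,-2]

L=[[1,0,0],[1,1,0],[2,-2,1]] U=[[1,2,0],[0,-1,-2],[0,0,-2]]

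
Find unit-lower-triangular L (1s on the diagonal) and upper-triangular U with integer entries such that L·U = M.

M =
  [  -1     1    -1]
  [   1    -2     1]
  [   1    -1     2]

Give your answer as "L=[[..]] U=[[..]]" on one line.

  r1 -= -1·r0 → [0,-1,0]
  r2 -= -1·r0 → [0,0,1]
  r2 -= 0·r1 → [0,0,1]

L=[[1,0,0],[-1,1,0],[-1,0,1]] U=[[-1,1,-1],[0,-1,0],[0,0,1]]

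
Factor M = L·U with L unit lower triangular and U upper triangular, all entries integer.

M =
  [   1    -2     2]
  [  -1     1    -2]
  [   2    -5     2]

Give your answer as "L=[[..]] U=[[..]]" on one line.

  R1 -= -1·R0 → [0,-1,0]
  R2 -= 2·R0 → [0,-1,-2]
  R2 -= 1·R1 → [0,0,-2]

L=[[1,0,0],[-1,1,0],[2,1,1]] U=[[1,-2,2],[0,-1,0],[0,0,-2]]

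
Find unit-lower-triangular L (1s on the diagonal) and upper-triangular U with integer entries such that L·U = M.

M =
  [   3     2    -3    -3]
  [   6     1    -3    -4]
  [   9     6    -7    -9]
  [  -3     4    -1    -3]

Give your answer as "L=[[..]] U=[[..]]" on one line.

L=[[1,0,0,0],[2,1,0,0],[3,0,1,0],[-1,-2,1,1]] U=[[3,2,-3,-3],[0,-3,3,2],[0,0,2,0],[0,0,0,-2]]

  row1 -= 2·row0 → [0,-3,3,2]
  row2 -= 3·row0 → [0,0,2,0]
  row3 -= -1·row0 → [0,6,-4,-6]
  row2 -= 0·row1 → [0,0,2,0]
  row3 -= -2·row1 → [0,0,2,-2]
  row3 -= 1·row2 → [0,0,0,-2]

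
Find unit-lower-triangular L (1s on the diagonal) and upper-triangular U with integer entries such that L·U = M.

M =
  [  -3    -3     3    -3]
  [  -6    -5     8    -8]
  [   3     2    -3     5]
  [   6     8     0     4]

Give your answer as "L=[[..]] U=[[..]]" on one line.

L=[[1,0,0,0],[2,1,0,0],[-1,-1,1,0],[-2,2,1,1]] U=[[-3,-3,3,-3],[0,1,2,-2],[0,0,2,0],[0,0,0,2]]

  row1 -= 2·row0 → [0,1,2,-2]
  row2 -= -1·row0 → [0,-1,0,2]
  row3 -= -2·row0 → [0,2,6,-2]
  row2 -= -1·row1 → [0,0,2,0]
  row3 -= 2·row1 → [0,0,2,2]
  row3 -= 1·row2 → [0,0,0,2]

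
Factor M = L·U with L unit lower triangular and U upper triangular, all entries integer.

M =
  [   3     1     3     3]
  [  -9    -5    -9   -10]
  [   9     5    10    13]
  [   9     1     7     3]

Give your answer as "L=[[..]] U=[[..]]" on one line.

L=[[1,0,0,0],[-3,1,0,0],[3,-1,1,0],[3,1,-2,1]] U=[[3,1,3,3],[0,-2,0,-1],[0,0,1,3],[0,0,0,1]]

  R1 -= -3·R0 → [0,-2,0,-1]
  R2 -= 3·R0 → [0,2,1,4]
  R3 -= 3·R0 → [0,-2,-2,-6]
  R2 -= -1·R1 → [0,0,1,3]
  R3 -= 1·R1 → [0,0,-2,-5]
  R3 -= -2·R2 → [0,0,0,1]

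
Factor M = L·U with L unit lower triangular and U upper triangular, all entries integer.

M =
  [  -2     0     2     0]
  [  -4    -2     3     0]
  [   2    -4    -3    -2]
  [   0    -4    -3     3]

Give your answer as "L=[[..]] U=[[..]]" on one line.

  r1 -= 2·r0 → [0,-2,-1,0]
  r2 -= -1·r0 → [0,-4,-1,-2]
  r3 -= 0·r0 → [0,-4,-3,3]
  r2 -= 2·r1 → [0,0,1,-2]
  r3 -= 2·r1 → [0,0,-1,3]
  r3 -= -1·r2 → [0,0,0,1]

L=[[1,0,0,0],[2,1,0,0],[-1,2,1,0],[0,2,-1,1]] U=[[-2,0,2,0],[0,-2,-1,0],[0,0,1,-2],[0,0,0,1]]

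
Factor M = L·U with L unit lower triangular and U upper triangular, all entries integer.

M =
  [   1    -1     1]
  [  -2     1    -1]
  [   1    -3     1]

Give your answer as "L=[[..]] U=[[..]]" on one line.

L=[[1,0,0],[-2,1,0],[1,2,1]] U=[[1,-1,1],[0,-1,1],[0,0,-2]]

  r1 -= -2·r0 → [0,-1,1]
  r2 -= 1·r0 → [0,-2,0]
  r2 -= 2·r1 → [0,0,-2]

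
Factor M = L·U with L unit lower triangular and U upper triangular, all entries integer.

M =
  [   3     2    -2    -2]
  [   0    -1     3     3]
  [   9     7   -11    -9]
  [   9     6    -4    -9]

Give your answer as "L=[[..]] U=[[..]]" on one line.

L=[[1,0,0,0],[0,1,0,0],[3,-1,1,0],[3,0,-1,1]] U=[[3,2,-2,-2],[0,-1,3,3],[0,0,-2,0],[0,0,0,-3]]

  r1 -= 0·r0 → [0,-1,3,3]
  r2 -= 3·r0 → [0,1,-5,-3]
  r3 -= 3·r0 → [0,0,2,-3]
  r2 -= -1·r1 → [0,0,-2,0]
  r3 -= 0·r1 → [0,0,2,-3]
  r3 -= -1·r2 → [0,0,0,-3]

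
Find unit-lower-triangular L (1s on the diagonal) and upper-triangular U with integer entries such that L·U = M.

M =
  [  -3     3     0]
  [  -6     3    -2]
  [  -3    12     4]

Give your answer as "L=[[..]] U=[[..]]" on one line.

  R1 -= 2·R0 → [0,-3,-2]
  R2 -= 1·R0 → [0,9,4]
  R2 -= -3·R1 → [0,0,-2]

L=[[1,0,0],[2,1,0],[1,-3,1]] U=[[-3,3,0],[0,-3,-2],[0,0,-2]]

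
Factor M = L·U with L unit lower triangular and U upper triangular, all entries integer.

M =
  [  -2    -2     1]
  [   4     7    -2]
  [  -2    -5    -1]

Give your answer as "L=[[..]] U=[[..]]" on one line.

  r1 -= -2·r0 → [0,3,0]
  r2 -= 1·r0 → [0,-3,-2]
  r2 -= -1·r1 → [0,0,-2]

L=[[1,0,0],[-2,1,0],[1,-1,1]] U=[[-2,-2,1],[0,3,0],[0,0,-2]]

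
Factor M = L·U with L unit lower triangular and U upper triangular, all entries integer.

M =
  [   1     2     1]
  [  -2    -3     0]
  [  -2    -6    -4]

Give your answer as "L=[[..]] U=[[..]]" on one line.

L=[[1,0,0],[-2,1,0],[-2,-2,1]] U=[[1,2,1],[0,1,2],[0,0,2]]

  r1 -= -2·r0 → [0,1,2]
  r2 -= -2·r0 → [0,-2,-2]
  r2 -= -2·r1 → [0,0,2]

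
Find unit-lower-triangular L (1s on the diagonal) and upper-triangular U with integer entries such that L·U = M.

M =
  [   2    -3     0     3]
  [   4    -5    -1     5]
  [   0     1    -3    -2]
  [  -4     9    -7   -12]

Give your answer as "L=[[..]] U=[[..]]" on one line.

  row1 -= 2·row0 → [0,1,-1,-1]
  row2 -= 0·row0 → [0,1,-3,-2]
  row3 -= -2·row0 → [0,3,-7,-6]
  row2 -= 1·row1 → [0,0,-2,-1]
  row3 -= 3·row1 → [0,0,-4,-3]
  row3 -= 2·row2 → [0,0,0,-1]

L=[[1,0,0,0],[2,1,0,0],[0,1,1,0],[-2,3,2,1]] U=[[2,-3,0,3],[0,1,-1,-1],[0,0,-2,-1],[0,0,0,-1]]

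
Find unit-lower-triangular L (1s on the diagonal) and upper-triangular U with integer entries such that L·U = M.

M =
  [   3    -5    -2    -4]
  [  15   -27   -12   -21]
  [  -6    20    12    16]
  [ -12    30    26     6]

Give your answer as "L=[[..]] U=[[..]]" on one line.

L=[[1,0,0,0],[5,1,0,0],[-2,-5,1,0],[-4,-5,-4,1]] U=[[3,-5,-2,-4],[0,-2,-2,-1],[0,0,-2,3],[0,0,0,-3]]

  R1 -= 5·R0 → [0,-2,-2,-1]
  R2 -= -2·R0 → [0,10,8,8]
  R3 -= -4·R0 → [0,10,18,-10]
  R2 -= -5·R1 → [0,0,-2,3]
  R3 -= -5·R1 → [0,0,8,-15]
  R3 -= -4·R2 → [0,0,0,-3]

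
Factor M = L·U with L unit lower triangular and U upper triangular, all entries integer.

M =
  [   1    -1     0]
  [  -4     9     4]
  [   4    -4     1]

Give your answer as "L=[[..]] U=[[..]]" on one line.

  row1 -= -4·row0 → [0,5,4]
  row2 -= 4·row0 → [0,0,1]
  row2 -= 0·row1 → [0,0,1]

L=[[1,0,0],[-4,1,0],[4,0,1]] U=[[1,-1,0],[0,5,4],[0,0,1]]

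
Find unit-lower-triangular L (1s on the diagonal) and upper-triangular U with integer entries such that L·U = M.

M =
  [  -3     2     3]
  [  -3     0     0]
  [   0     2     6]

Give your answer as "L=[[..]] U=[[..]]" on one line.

L=[[1,0,0],[1,1,0],[0,-1,1]] U=[[-3,2,3],[0,-2,-3],[0,0,3]]

  row1 -= 1·row0 → [0,-2,-3]
  row2 -= 0·row0 → [0,2,6]
  row2 -= -1·row1 → [0,0,3]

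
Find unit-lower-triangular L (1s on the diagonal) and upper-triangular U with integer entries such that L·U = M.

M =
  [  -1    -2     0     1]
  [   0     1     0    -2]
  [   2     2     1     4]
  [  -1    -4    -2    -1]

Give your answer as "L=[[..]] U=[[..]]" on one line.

L=[[1,0,0,0],[0,1,0,0],[-2,-2,1,0],[1,-2,-2,1]] U=[[-1,-2,0,1],[0,1,0,-2],[0,0,1,2],[0,0,0,-2]]

  R1 -= 0·R0 → [0,1,0,-2]
  R2 -= -2·R0 → [0,-2,1,6]
  R3 -= 1·R0 → [0,-2,-2,-2]
  R2 -= -2·R1 → [0,0,1,2]
  R3 -= -2·R1 → [0,0,-2,-6]
  R3 -= -2·R2 → [0,0,0,-2]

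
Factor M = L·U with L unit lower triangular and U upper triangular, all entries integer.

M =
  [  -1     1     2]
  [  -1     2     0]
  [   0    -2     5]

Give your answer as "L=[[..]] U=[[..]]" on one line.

  r1 -= 1·r0 → [0,1,-2]
  r2 -= 0·r0 → [0,-2,5]
  r2 -= -2·r1 → [0,0,1]

L=[[1,0,0],[1,1,0],[0,-2,1]] U=[[-1,1,2],[0,1,-2],[0,0,1]]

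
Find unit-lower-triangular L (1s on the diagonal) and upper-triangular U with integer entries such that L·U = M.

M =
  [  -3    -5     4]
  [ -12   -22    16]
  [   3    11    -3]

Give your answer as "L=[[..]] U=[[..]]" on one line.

  r1 -= 4·r0 → [0,-2,0]
  r2 -= -1·r0 → [0,6,1]
  r2 -= -3·r1 → [0,0,1]

L=[[1,0,0],[4,1,0],[-1,-3,1]] U=[[-3,-5,4],[0,-2,0],[0,0,1]]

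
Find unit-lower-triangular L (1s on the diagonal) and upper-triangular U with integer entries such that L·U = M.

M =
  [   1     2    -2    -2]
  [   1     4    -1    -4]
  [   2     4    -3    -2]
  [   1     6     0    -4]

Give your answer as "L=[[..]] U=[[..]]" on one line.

L=[[1,0,0,0],[1,1,0,0],[2,0,1,0],[1,2,0,1]] U=[[1,2,-2,-2],[0,2,1,-2],[0,0,1,2],[0,0,0,2]]

  row1 -= 1·row0 → [0,2,1,-2]
  row2 -= 2·row0 → [0,0,1,2]
  row3 -= 1·row0 → [0,4,2,-2]
  row2 -= 0·row1 → [0,0,1,2]
  row3 -= 2·row1 → [0,0,0,2]
  row3 -= 0·row2 → [0,0,0,2]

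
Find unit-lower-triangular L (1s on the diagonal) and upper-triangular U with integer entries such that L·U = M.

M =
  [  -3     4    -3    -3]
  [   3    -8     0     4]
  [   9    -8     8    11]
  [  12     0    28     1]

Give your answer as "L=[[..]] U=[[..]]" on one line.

  R1 -= -1·R0 → [0,-4,-3,1]
  R2 -= -3·R0 → [0,4,-1,2]
  R3 -= -4·R0 → [0,16,16,-11]
  R2 -= -1·R1 → [0,0,-4,3]
  R3 -= -4·R1 → [0,0,4,-7]
  R3 -= -1·R2 → [0,0,0,-4]

L=[[1,0,0,0],[-1,1,0,0],[-3,-1,1,0],[-4,-4,-1,1]] U=[[-3,4,-3,-3],[0,-4,-3,1],[0,0,-4,3],[0,0,0,-4]]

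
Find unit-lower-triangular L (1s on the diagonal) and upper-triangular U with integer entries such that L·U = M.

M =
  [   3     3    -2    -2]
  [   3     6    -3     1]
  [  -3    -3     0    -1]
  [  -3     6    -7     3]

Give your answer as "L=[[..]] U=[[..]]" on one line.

  R1 -= 1·R0 → [0,3,-1,3]
  R2 -= -1·R0 → [0,0,-2,-3]
  R3 -= -1·R0 → [0,9,-9,1]
  R2 -= 0·R1 → [0,0,-2,-3]
  R3 -= 3·R1 → [0,0,-6,-8]
  R3 -= 3·R2 → [0,0,0,1]

L=[[1,0,0,0],[1,1,0,0],[-1,0,1,0],[-1,3,3,1]] U=[[3,3,-2,-2],[0,3,-1,3],[0,0,-2,-3],[0,0,0,1]]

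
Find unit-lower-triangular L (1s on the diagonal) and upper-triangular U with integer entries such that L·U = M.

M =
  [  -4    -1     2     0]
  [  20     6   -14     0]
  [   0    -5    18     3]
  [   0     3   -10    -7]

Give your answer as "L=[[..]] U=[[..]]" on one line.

  row1 -= -5·row0 → [0,1,-4,0]
  row2 -= 0·row0 → [0,-5,18,3]
  row3 -= 0·row0 → [0,3,-10,-7]
  row2 -= -5·row1 → [0,0,-2,3]
  row3 -= 3·row1 → [0,0,2,-7]
  row3 -= -1·row2 → [0,0,0,-4]

L=[[1,0,0,0],[-5,1,0,0],[0,-5,1,0],[0,3,-1,1]] U=[[-4,-1,2,0],[0,1,-4,0],[0,0,-2,3],[0,0,0,-4]]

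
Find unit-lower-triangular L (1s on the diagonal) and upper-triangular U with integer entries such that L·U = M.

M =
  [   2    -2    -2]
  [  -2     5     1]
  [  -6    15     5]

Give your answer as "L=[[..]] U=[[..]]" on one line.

L=[[1,0,0],[-1,1,0],[-3,3,1]] U=[[2,-2,-2],[0,3,-1],[0,0,2]]

  R1 -= -1·R0 → [0,3,-1]
  R2 -= -3·R0 → [0,9,-1]
  R2 -= 3·R1 → [0,0,2]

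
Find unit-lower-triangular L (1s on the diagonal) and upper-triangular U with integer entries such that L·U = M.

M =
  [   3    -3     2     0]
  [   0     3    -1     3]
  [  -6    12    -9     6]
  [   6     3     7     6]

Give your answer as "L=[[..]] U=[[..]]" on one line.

  row1 -= 0·row0 → [0,3,-1,3]
  row2 -= -2·row0 → [0,6,-5,6]
  row3 -= 2·row0 → [0,9,3,6]
  row2 -= 2·row1 → [0,0,-3,0]
  row3 -= 3·row1 → [0,0,6,-3]
  row3 -= -2·row2 → [0,0,0,-3]

L=[[1,0,0,0],[0,1,0,0],[-2,2,1,0],[2,3,-2,1]] U=[[3,-3,2,0],[0,3,-1,3],[0,0,-3,0],[0,0,0,-3]]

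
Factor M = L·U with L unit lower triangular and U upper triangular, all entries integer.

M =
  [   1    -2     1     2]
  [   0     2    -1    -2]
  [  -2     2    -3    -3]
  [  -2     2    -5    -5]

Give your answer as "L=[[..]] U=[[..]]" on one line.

  row1 -= 0·row0 → [0,2,-1,-2]
  row2 -= -2·row0 → [0,-2,-1,1]
  row3 -= -2·row0 → [0,-2,-3,-1]
  row2 -= -1·row1 → [0,0,-2,-1]
  row3 -= -1·row1 → [0,0,-4,-3]
  row3 -= 2·row2 → [0,0,0,-1]

L=[[1,0,0,0],[0,1,0,0],[-2,-1,1,0],[-2,-1,2,1]] U=[[1,-2,1,2],[0,2,-1,-2],[0,0,-2,-1],[0,0,0,-1]]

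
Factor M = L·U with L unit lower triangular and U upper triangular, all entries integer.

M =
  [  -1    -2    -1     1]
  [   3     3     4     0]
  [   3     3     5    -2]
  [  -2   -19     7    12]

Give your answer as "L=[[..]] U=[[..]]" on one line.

L=[[1,0,0,0],[-3,1,0,0],[-3,1,1,0],[2,5,4,1]] U=[[-1,-2,-1,1],[0,-3,1,3],[0,0,1,-2],[0,0,0,3]]

  row1 -= -3·row0 → [0,-3,1,3]
  row2 -= -3·row0 → [0,-3,2,1]
  row3 -= 2·row0 → [0,-15,9,10]
  row2 -= 1·row1 → [0,0,1,-2]
  row3 -= 5·row1 → [0,0,4,-5]
  row3 -= 4·row2 → [0,0,0,3]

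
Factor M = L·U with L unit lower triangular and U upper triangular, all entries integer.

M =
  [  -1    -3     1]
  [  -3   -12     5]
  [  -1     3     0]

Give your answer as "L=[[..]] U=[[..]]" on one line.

L=[[1,0,0],[3,1,0],[1,-2,1]] U=[[-1,-3,1],[0,-3,2],[0,0,3]]

  r1 -= 3·r0 → [0,-3,2]
  r2 -= 1·r0 → [0,6,-1]
  r2 -= -2·r1 → [0,0,3]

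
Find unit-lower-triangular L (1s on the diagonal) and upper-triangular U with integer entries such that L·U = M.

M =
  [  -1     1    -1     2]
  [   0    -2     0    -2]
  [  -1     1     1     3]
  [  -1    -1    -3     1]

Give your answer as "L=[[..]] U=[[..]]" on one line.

L=[[1,0,0,0],[0,1,0,0],[1,0,1,0],[1,1,-1,1]] U=[[-1,1,-1,2],[0,-2,0,-2],[0,0,2,1],[0,0,0,2]]

  r1 -= 0·r0 → [0,-2,0,-2]
  r2 -= 1·r0 → [0,0,2,1]
  r3 -= 1·r0 → [0,-2,-2,-1]
  r2 -= 0·r1 → [0,0,2,1]
  r3 -= 1·r1 → [0,0,-2,1]
  r3 -= -1·r2 → [0,0,0,2]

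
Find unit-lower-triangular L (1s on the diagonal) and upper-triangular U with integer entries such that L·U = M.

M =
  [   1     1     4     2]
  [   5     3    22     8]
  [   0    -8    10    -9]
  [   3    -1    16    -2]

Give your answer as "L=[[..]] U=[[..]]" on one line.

L=[[1,0,0,0],[5,1,0,0],[0,4,1,0],[3,2,0,1]] U=[[1,1,4,2],[0,-2,2,-2],[0,0,2,-1],[0,0,0,-4]]

  r1 -= 5·r0 → [0,-2,2,-2]
  r2 -= 0·r0 → [0,-8,10,-9]
  r3 -= 3·r0 → [0,-4,4,-8]
  r2 -= 4·r1 → [0,0,2,-1]
  r3 -= 2·r1 → [0,0,0,-4]
  r3 -= 0·r2 → [0,0,0,-4]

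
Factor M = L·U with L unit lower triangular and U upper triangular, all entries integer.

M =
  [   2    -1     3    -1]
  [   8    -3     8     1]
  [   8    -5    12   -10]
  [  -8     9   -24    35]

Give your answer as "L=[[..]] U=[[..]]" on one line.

L=[[1,0,0,0],[4,1,0,0],[4,-1,1,0],[-4,5,-2,1]] U=[[2,-1,3,-1],[0,1,-4,5],[0,0,-4,-1],[0,0,0,4]]

  r1 -= 4·r0 → [0,1,-4,5]
  r2 -= 4·r0 → [0,-1,0,-6]
  r3 -= -4·r0 → [0,5,-12,31]
  r2 -= -1·r1 → [0,0,-4,-1]
  r3 -= 5·r1 → [0,0,8,6]
  r3 -= -2·r2 → [0,0,0,4]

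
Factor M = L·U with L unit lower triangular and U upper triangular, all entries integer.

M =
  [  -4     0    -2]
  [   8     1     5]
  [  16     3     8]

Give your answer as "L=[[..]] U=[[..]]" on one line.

L=[[1,0,0],[-2,1,0],[-4,3,1]] U=[[-4,0,-2],[0,1,1],[0,0,-3]]

  R1 -= -2·R0 → [0,1,1]
  R2 -= -4·R0 → [0,3,0]
  R2 -= 3·R1 → [0,0,-3]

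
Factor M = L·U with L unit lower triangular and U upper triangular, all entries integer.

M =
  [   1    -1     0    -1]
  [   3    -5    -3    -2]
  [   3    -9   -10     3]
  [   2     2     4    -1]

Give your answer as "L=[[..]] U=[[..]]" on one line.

  R1 -= 3·R0 → [0,-2,-3,1]
  R2 -= 3·R0 → [0,-6,-10,6]
  R3 -= 2·R0 → [0,4,4,1]
  R2 -= 3·R1 → [0,0,-1,3]
  R3 -= -2·R1 → [0,0,-2,3]
  R3 -= 2·R2 → [0,0,0,-3]

L=[[1,0,0,0],[3,1,0,0],[3,3,1,0],[2,-2,2,1]] U=[[1,-1,0,-1],[0,-2,-3,1],[0,0,-1,3],[0,0,0,-3]]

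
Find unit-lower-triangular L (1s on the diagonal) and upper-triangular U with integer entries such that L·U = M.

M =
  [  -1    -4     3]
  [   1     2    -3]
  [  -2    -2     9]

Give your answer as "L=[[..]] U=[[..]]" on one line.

  R1 -= -1·R0 → [0,-2,0]
  R2 -= 2·R0 → [0,6,3]
  R2 -= -3·R1 → [0,0,3]

L=[[1,0,0],[-1,1,0],[2,-3,1]] U=[[-1,-4,3],[0,-2,0],[0,0,3]]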